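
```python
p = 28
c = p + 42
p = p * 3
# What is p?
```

Trace:
`p = 28` → p = 28
`c = p + 42` → c = 70
`p = p * 3` → p = 84
So p = 84

Answer: 84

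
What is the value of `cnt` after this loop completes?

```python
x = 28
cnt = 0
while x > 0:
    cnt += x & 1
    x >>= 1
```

Count set bits in 28 (binary: 0b11100)
`cnt` takes the values: 0 → 1 → 2 → 3

Answer: 3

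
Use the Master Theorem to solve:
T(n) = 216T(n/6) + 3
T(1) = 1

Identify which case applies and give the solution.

a=216, b=6, f(n)=3. log_6(216) = 3. Since c=0 < 3, Case 1 applies: T(n) = Θ(n^log_b(a)) = O(n^3).

Answer: O(n^3) - Case 1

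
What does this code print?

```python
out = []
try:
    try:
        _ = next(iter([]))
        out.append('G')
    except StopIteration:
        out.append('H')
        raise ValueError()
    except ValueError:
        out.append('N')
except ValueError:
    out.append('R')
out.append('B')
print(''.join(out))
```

Execution trace: 'H' (inner except StopIteration) → 'R' (outer except ValueError) → 'B' (after the try/except). Output: HRB

Answer: HRB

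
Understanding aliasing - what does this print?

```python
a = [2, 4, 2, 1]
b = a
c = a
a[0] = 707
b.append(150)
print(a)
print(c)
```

Key concept: multiple aliases.
Step by step:
`a = [2, 4, 2, 1]` → a = [2, 4, 2, 1]
`b = a` → b = [2, 4, 2, 1] (same object as a)
`c = a` → c = [2, 4, 2, 1] (same object as a, b)
`a[0] = 707` → a = [707, 4, 2, 1] (same object as b, c); b = [707, 4, 2, 1] (same object as a, c); c = [707, 4, 2, 1] (same object as a, b)
`b.append(150)` → a = [707, 4, 2, 1, 150] (same object as b, c); b = [707, 4, 2, 1, 150] (same object as a, c); c = [707, 4, 2, 1, 150] (same object as a, b)
`print(a)` → prints [707, 4, 2, 1, 150]
`print(c)` → prints [707, 4, 2, 1, 150]

Answer:
[707, 4, 2, 1, 150]
[707, 4, 2, 1, 150]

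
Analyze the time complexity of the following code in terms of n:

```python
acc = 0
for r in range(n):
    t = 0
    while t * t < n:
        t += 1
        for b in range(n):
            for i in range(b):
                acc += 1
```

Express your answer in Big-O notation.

Each loop level contributes: n × √n × n × n. Multiplying the contributions gives O(n^3√n).

Answer: O(n^3√n)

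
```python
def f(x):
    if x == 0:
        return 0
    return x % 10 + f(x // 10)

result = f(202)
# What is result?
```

Sum of digits of 202: 2 + 0 + 2 = 4

Answer: 4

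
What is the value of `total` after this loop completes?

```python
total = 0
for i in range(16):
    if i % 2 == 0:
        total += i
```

Sum of even numbers 0 to 15
`total` takes the values: 0 → 2 → 6 → 12 → 20 → 30 → 42 → 56

Answer: 56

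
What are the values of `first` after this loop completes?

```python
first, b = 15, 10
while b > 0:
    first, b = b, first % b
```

GCD of 15 and 10
`first` takes the values: 15 → 10 → 5

Answer: 5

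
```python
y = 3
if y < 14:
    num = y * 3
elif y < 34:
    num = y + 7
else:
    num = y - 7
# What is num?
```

Trace:
`y = 3` → y = 3
`if y < 14: ...` → y < 14 is True → num = 9
So num = 9

Answer: 9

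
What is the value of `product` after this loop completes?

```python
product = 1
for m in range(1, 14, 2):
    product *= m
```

Product of 1, 3, 5, ... up to 13
`product` takes the values: 1 → 3 → 15 → 105 → 945 → 10395 → 135135

Answer: 135135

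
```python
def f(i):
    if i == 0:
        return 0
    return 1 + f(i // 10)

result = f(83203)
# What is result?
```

Count of digits of 83203: 5

Answer: 5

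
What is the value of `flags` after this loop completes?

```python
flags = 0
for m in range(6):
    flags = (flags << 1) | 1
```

Build 6 consecutive 1-bits: 0b111111
`flags` takes the values: 0 → 1 → 3 → 7 → 15 → 31 → 63

Answer: 63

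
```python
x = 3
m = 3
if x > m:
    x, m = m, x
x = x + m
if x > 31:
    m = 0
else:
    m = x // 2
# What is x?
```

Trace:
`x = 3` → x = 3
`m = 3` → m = 3
`if x > m: ...` → x > m is False → no variable changes
`x = x + m` → x = 6
`if x > 31: ...` → x > 31 is False, take else branch → no variable changes
So x = 6

Answer: 6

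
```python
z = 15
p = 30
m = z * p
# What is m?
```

Trace:
`z = 15` → z = 15
`p = 30` → p = 30
`m = z * p` → m = 450
So m = 450

Answer: 450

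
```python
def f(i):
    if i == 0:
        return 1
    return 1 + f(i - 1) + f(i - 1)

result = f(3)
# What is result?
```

f(i) = 1 + 2·f(i-1), f(0)=1. Closed form: (1+1)·2^3 - 1 = 15.

Answer: 15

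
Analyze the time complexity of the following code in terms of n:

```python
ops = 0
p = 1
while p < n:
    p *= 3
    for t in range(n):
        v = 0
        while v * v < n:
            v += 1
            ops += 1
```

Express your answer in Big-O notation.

Each loop level contributes: log n × n × √n. Multiplying the contributions gives O(n√n log n).

Answer: O(n√n log n)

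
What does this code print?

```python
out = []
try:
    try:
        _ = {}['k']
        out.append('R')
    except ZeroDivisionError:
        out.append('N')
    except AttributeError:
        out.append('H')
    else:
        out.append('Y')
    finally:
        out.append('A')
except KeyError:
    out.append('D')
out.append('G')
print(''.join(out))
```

Execution trace: 'A' (finally) → 'D' (outer except KeyError) → 'G' (after the try/except). Output: ADG

Answer: ADG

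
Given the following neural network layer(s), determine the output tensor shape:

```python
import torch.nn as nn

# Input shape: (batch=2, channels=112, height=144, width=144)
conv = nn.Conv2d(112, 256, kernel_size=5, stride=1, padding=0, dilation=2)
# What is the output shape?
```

Input: (2, 112, 144, 144) -> Output: (2, 256, 136, 136)

Answer: (2, 256, 136, 136)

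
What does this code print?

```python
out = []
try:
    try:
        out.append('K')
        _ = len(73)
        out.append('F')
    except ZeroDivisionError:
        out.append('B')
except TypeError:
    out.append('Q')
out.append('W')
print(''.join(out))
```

Execution trace: 'K' (try body) → 'Q' (outer except TypeError) → 'W' (after the try/except). Output: KQW

Answer: KQW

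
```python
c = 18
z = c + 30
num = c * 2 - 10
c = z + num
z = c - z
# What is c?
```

Trace:
`c = 18` → c = 18
`z = c + 30` → z = 48
`num = c * 2 - 10` → num = 26
`c = z + num` → c = 74
`z = c - z` → z = 26
So c = 74

Answer: 74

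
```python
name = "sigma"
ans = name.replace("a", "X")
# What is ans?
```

Trace:
`name = "sigma"` → name = 'sigma'
`ans = name.replace("a", "X")` → ans = 'sigmX'
So ans = 'sigmX'

Answer: 'sigmX'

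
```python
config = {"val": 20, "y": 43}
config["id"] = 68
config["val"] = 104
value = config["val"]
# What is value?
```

Trace:
`config = {"val": 20, "y": 43}` → config = {'val': 20, 'y': 43}
`config["id"] = 68` → config = {'val': 20, 'y': 43, 'id': 68}
`config["val"] = 104` → config = {'val': 104, 'y': 43, 'id': 68}
`value = config["val"]` → value = 104
So value = 104

Answer: 104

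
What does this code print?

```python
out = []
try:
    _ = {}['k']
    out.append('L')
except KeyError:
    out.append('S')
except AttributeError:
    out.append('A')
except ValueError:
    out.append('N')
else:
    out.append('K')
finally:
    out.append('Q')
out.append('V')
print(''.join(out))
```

Execution trace: 'S' (except KeyError) → 'Q' (finally) → 'V' (after the try/except). Output: SQV

Answer: SQV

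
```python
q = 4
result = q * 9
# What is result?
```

Trace:
`q = 4` → q = 4
`result = q * 9` → result = 36
So result = 36

Answer: 36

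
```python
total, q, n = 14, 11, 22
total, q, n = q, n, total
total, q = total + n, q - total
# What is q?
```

Trace:
`total, q, n = 14, 11, 22` → total = 14; q = 11; n = 22
`total, q, n = q, n, total` → total = 11; q = 22; n = 14
`total, q = total + n, q - total` → total = 25; q = 11
So q = 11

Answer: 11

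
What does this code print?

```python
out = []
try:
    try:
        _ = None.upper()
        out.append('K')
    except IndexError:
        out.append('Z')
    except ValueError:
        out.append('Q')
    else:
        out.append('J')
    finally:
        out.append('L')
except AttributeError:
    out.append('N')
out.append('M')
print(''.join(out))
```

Execution trace: 'L' (finally) → 'N' (outer except AttributeError) → 'M' (after the try/except). Output: LNM

Answer: LNM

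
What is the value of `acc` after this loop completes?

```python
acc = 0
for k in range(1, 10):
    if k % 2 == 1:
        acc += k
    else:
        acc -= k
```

Add odd, subtract even
`acc` takes the values: 0 → 1 → -1 → 2 → -2 → 3 → -3 → 4 → -4 → 5

Answer: 5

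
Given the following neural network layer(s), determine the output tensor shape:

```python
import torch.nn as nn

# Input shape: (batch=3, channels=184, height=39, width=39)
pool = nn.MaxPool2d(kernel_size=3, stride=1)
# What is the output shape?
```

Input: (3, 184, 39, 39) -> Output: (3, 184, 37, 37)

Answer: (3, 184, 37, 37)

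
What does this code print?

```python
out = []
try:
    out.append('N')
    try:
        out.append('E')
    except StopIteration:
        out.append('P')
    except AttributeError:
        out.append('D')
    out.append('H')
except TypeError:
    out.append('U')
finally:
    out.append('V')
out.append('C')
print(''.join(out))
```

Execution trace: 'N' (try body) → 'E' (inner try body, no exception) → 'H' (try body, no exception) → 'V' (finally) → 'C' (after the try/except). Output: NEHVC

Answer: NEHVC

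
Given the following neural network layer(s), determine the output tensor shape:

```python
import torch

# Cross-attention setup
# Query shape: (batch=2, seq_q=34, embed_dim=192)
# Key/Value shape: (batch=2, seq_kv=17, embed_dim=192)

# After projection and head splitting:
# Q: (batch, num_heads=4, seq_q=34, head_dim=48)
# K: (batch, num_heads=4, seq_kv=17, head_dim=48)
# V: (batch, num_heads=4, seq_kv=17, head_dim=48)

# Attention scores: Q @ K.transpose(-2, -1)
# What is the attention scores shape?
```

Input: (2, 34, 192) -> Output: (2, 4, 34, 17)

Answer: (2, 4, 34, 17)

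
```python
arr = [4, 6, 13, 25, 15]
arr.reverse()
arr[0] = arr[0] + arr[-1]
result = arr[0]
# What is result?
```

Trace:
`arr = [4, 6, 13, 25, 15]` → arr = [4, 6, 13, 25, 15]
`arr.reverse()` → arr = [15, 25, 13, 6, 4]
`arr[0] = arr[0] + arr[-1]` → arr = [19, 25, 13, 6, 4]
`result = arr[0]` → result = 19
So result = 19

Answer: 19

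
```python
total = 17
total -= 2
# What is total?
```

Trace:
`total = 17` → total = 17
`total -= 2` → total = 15
So total = 15

Answer: 15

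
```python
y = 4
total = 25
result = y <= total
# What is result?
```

Trace:
`y = 4` → y = 4
`total = 25` → total = 25
`result = y <= total` → result = True
So result = True

Answer: True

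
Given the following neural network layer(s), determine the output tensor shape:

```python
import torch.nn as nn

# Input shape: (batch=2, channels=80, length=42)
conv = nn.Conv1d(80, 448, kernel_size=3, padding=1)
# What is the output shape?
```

Input: (2, 80, 42) -> Output: (2, 448, 42)

Answer: (2, 448, 42)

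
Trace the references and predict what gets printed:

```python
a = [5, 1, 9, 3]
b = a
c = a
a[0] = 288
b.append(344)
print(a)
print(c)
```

Key concept: multiple aliases.
Step by step:
`a = [5, 1, 9, 3]` → a = [5, 1, 9, 3]
`b = a` → b = [5, 1, 9, 3] (same object as a)
`c = a` → c = [5, 1, 9, 3] (same object as a, b)
`a[0] = 288` → a = [288, 1, 9, 3] (same object as b, c); b = [288, 1, 9, 3] (same object as a, c); c = [288, 1, 9, 3] (same object as a, b)
`b.append(344)` → a = [288, 1, 9, 3, 344] (same object as b, c); b = [288, 1, 9, 3, 344] (same object as a, c); c = [288, 1, 9, 3, 344] (same object as a, b)
`print(a)` → prints [288, 1, 9, 3, 344]
`print(c)` → prints [288, 1, 9, 3, 344]

Answer:
[288, 1, 9, 3, 344]
[288, 1, 9, 3, 344]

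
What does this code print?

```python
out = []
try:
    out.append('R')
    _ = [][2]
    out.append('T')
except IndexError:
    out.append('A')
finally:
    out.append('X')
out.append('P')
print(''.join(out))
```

Execution trace: 'R' (try body) → 'A' (except IndexError) → 'X' (finally) → 'P' (after the try/except). Output: RAXP

Answer: RAXP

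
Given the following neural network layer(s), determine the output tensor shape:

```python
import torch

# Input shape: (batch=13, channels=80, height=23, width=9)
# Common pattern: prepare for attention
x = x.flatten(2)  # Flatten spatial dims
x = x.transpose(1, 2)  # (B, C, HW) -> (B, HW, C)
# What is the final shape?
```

Input: (13, 80, 23, 9) -> after flatten(2): (13, 80, 207) -> Output: (13, 207, 80)

Answer: (13, 207, 80)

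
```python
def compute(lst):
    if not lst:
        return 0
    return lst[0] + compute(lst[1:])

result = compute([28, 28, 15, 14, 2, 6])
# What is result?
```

28 + 28 + 15 + 14 + 2 + 6 + 0 = 93

Answer: 93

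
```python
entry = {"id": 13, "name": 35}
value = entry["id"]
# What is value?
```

Trace:
`entry = {"id": 13, "name": 35}` → entry = {'id': 13, 'name': 35}
`value = entry["id"]` → value = 13
So value = 13

Answer: 13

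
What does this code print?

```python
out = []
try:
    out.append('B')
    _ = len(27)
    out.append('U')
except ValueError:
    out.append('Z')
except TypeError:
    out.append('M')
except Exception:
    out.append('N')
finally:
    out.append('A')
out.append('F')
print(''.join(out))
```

Execution trace: 'B' (try body) → 'M' (except TypeError) → 'A' (finally) → 'F' (after the try/except). Output: BMAF

Answer: BMAF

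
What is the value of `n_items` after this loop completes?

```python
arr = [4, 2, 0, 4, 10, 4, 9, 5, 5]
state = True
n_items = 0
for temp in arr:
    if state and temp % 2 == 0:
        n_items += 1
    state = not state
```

Count even values at even positions
`n_items` takes the values: 0 → 1 → 2 → 3

Answer: 3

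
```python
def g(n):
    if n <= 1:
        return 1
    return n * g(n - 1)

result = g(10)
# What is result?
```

g(10) = 10 * 9 * 8 * 7 * 6 * 5 * 4 * 3 * 2 * 1 = 3628800

Answer: 3628800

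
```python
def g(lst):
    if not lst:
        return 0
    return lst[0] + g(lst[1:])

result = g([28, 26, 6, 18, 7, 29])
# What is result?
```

28 + 26 + 6 + 18 + 7 + 29 + 0 = 114

Answer: 114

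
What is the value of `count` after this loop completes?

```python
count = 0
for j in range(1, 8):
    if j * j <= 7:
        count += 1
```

Count numbers where j² ≤ 7
`count` takes the values: 0 → 1 → 2

Answer: 2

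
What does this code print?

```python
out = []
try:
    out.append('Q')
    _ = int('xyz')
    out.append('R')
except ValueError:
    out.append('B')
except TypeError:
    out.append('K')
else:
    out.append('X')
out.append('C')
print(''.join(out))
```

Execution trace: 'Q' (try body) → 'B' (except ValueError) → 'C' (after the try/except). Output: QBC

Answer: QBC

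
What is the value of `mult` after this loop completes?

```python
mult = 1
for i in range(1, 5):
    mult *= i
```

4! = 24
`mult` takes the values: 1 → 2 → 6 → 24

Answer: 24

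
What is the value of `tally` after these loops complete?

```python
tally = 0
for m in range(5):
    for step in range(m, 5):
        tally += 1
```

Upper triangle: 5 + 4 + ... + 1
`tally` takes the values: 0 → 1 → 2 → 3 → 4 → 5 → 6 → 7 → 8 → 9 → 10 → 11 → 12 → 13 → 14 → 15

Answer: 15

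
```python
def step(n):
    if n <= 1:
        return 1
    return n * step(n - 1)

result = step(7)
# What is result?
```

step(7) = 7 * 6 * 5 * 4 * 3 * 2 * 1 = 5040

Answer: 5040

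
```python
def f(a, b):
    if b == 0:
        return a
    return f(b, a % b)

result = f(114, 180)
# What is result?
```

f(114, 180) -> f(180, 114) -> f(114, 66) -> f(66, 48) -> f(48, 18) -> f(18, 12) -> f(12, 6) -> f(6, 0) -> 6

Answer: 6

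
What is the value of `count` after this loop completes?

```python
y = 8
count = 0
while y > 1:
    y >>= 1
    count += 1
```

Count right shifts until 1
`count` takes the values: 0 → 1 → 2 → 3

Answer: 3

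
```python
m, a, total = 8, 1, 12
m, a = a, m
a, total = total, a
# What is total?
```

Trace:
`m, a, total = 8, 1, 12` → m = 8; a = 1; total = 12
`m, a = a, m` → m = 1; a = 8
`a, total = total, a` → a = 12; total = 8
So total = 8

Answer: 8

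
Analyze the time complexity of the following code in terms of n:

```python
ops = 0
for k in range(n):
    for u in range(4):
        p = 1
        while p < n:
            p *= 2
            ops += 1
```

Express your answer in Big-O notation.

Each loop level contributes: n × 1 × log n. Multiplying the contributions gives O(n log n).

Answer: O(n log n)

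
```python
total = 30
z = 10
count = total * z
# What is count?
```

Trace:
`total = 30` → total = 30
`z = 10` → z = 10
`count = total * z` → count = 300
So count = 300

Answer: 300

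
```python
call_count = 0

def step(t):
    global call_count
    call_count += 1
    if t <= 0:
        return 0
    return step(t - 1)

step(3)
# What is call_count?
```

Linear recursion stepping by 1: 4 calls from t=3 down to ≤0.

Answer: 4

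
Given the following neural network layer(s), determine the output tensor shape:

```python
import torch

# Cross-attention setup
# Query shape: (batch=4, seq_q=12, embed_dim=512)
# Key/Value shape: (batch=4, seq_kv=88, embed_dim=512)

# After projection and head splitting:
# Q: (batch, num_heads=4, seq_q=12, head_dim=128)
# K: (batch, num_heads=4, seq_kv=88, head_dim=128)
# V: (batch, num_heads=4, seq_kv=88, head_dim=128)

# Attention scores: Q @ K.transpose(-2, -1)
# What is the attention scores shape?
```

Input: (4, 12, 512) -> Output: (4, 4, 12, 88)

Answer: (4, 4, 12, 88)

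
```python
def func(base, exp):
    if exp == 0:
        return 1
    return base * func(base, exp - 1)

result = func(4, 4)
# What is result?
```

func(4, 4) = 4 * 4 * 4 * 4 = 256

Answer: 256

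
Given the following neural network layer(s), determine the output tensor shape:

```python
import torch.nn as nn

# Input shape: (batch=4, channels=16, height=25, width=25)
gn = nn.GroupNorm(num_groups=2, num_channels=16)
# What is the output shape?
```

Input: (4, 16, 25, 25) -> Output: (4, 16, 25, 25)

Answer: (4, 16, 25, 25)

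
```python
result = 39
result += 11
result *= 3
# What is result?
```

Trace:
`result = 39` → result = 39
`result += 11` → result = 50
`result *= 3` → result = 150
So result = 150

Answer: 150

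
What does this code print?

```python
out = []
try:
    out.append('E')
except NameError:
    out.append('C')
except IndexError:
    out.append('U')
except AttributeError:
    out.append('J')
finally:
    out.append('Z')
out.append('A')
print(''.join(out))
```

Execution trace: 'E' (try body, no exception) → 'Z' (finally) → 'A' (after the try/except). Output: EZA

Answer: EZA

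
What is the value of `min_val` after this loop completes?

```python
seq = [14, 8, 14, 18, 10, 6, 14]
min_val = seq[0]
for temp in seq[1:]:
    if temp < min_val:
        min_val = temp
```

Minimum of [14, 8, 14, 18, 10, 6, 14]
`min_val` takes the values: 14 → 8 → 6

Answer: 6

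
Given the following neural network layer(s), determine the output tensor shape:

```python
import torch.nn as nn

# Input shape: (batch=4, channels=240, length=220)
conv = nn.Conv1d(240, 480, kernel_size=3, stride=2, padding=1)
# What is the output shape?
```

Input: (4, 240, 220) -> Output: (4, 480, 110)

Answer: (4, 480, 110)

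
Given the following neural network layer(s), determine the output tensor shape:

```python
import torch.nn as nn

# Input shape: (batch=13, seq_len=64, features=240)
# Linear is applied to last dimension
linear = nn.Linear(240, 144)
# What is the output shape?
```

Input: (13, 64, 240) -> Output: (13, 64, 144)

Answer: (13, 64, 144)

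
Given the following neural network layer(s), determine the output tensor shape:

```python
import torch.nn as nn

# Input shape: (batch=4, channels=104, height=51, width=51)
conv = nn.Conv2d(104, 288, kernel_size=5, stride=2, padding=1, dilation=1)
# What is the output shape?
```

Input: (4, 104, 51, 51) -> Output: (4, 288, 25, 25)

Answer: (4, 288, 25, 25)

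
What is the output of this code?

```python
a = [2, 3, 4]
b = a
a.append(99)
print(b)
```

Key concept: basic list aliasing.
Step by step:
`a = [2, 3, 4]` → a = [2, 3, 4]
`b = a` → b = [2, 3, 4] (same object as a)
`a.append(99)` → a = [2, 3, 4, 99] (same object as b); b = [2, 3, 4, 99] (same object as a)
`print(b)` → prints [2, 3, 4, 99]

Answer: [2, 3, 4, 99]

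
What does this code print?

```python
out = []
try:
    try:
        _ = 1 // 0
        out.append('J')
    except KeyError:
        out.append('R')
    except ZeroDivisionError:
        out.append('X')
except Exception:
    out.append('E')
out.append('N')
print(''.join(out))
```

Execution trace: 'X' (inner except ZeroDivisionError) → 'N' (after the try/except). Output: XN

Answer: XN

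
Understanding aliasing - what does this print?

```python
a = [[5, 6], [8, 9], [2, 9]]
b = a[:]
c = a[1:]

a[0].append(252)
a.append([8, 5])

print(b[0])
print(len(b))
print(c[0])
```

Key concept: slice with nested mutation.
Step by step:
`a = [[5, 6], [8, 9], [2, 9]]` → a = [[5, 6], [8, 9], [2, 9]]
`b = a[:]` → b = [[5, 6], [8, 9], [2, 9]]
`c = a[1:]` → c = [[8, 9], [2, 9]]
`a[0].append(252)` → a = [[5, 6, 252], [8, 9], [2, 9]]; b = [[5, 6, 252], [8, 9], [2, 9]]
`a.append([8, 5])` → a = [[5, 6, 252], [8, 9], [2, 9], [8, 5]]
`print(b[0])` → prints [5, 6, 252]
`print(len(b))` → prints 3
`print(c[0])` → prints [8, 9]

Answer:
[5, 6, 252]
3
[8, 9]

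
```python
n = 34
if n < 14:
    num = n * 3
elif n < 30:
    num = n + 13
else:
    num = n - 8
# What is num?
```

Trace:
`n = 34` → n = 34
`if n < 14: ...` → n < 14 is False, n < 30 is False, take else branch → num = 26
So num = 26

Answer: 26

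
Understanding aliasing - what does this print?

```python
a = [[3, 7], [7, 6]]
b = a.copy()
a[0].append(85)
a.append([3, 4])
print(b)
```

Key concept: shallow copy with nested lists.
Step by step:
`a = [[3, 7], [7, 6]]` → a = [[3, 7], [7, 6]]
`b = a.copy()` → b = [[3, 7], [7, 6]]
`a[0].append(85)` → a = [[3, 7, 85], [7, 6]]; b = [[3, 7, 85], [7, 6]]
`a.append([3, 4])` → a = [[3, 7, 85], [7, 6], [3, 4]]
`print(b)` → prints [[3, 7, 85], [7, 6]]

Answer: [[3, 7, 85], [7, 6]]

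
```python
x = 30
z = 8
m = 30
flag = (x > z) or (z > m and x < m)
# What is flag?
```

Trace:
`x = 30` → x = 30
`z = 8` → z = 8
`m = 30` → m = 30
`flag = (x > z) or (z > m and x < m)` → flag = True
So flag = True

Answer: True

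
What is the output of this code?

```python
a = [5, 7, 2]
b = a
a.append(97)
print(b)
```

Key concept: basic list aliasing.
Step by step:
`a = [5, 7, 2]` → a = [5, 7, 2]
`b = a` → b = [5, 7, 2] (same object as a)
`a.append(97)` → a = [5, 7, 2, 97] (same object as b); b = [5, 7, 2, 97] (same object as a)
`print(b)` → prints [5, 7, 2, 97]

Answer: [5, 7, 2, 97]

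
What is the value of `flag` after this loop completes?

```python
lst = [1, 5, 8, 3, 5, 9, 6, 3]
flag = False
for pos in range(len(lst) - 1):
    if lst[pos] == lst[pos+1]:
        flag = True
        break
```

Check consecutive duplicates in [1, 5, 8, 3, 5, 9, 6, 3]
`flag` takes the values: False

Answer: False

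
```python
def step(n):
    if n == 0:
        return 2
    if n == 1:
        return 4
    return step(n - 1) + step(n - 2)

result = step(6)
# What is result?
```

Build up from base cases: step(0)=2, step(1)=4, step(2)=6, step(3)=10, step(4)=16, step(5)=26, step(6)=42

Answer: 42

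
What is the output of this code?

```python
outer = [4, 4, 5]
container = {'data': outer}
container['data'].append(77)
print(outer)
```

Key concept: dict holds reference to list.
Step by step:
`outer = [4, 4, 5]` → outer = [4, 4, 5]
`container = {'data': outer}` → container = {'data': [4, 4, 5]}
`container['data'].append(77)` → outer = [4, 4, 5, 77]; container = {'data': [4, 4, 5, 77]}
`print(outer)` → prints [4, 4, 5, 77]

Answer: [4, 4, 5, 77]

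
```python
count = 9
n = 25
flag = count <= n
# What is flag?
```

Trace:
`count = 9` → count = 9
`n = 25` → n = 25
`flag = count <= n` → flag = True
So flag = True

Answer: True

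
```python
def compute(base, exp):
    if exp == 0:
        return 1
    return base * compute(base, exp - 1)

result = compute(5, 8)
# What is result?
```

compute(5, 8) = 5 * 5 * 5 * 5 * 5 * 5 * 5 * 5 = 390625

Answer: 390625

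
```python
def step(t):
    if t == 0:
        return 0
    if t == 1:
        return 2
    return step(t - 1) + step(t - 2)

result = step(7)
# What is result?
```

Build up from base cases: step(0)=0, step(1)=2, step(2)=2, step(3)=4, step(4)=6, step(5)=10, step(6)=16, ..., step(7)=26

Answer: 26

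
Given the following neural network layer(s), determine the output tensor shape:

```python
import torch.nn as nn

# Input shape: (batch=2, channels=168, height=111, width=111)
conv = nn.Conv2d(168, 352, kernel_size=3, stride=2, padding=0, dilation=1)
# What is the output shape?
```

Input: (2, 168, 111, 111) -> Output: (2, 352, 55, 55)

Answer: (2, 352, 55, 55)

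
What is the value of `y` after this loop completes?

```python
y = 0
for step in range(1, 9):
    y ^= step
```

XOR of 1 to 8
`y` takes the values: 0 → 1 → 3 → 0 → 4 → 1 → 7 → 0 → 8

Answer: 8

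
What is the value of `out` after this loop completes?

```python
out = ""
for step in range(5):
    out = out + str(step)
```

Concatenate digits 0 to 4
`out` takes the values: "" → "0" → "01" → "012" → "0123" → "01234"

Answer: "01234"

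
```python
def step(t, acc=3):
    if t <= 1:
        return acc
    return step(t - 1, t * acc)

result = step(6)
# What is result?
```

Accumulator trace (n, acc): (6, 3) -> (5, 18) -> (4, 90) -> (3, 360) -> (2, 1080) -> (1, 2160) -> return 2160

Answer: 2160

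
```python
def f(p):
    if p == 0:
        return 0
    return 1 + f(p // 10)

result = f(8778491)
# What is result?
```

Count of digits of 8778491: 7

Answer: 7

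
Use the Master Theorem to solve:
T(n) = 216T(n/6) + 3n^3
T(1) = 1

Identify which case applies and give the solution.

a=216, b=6, f(n)=3n^3. log_6(216) = 3. Since c=3 = 3, Case 2 applies: T(n) = Θ(n^log_b(a) · log n) = O(n^3 log n).

Answer: O(n^3 log n) - Case 2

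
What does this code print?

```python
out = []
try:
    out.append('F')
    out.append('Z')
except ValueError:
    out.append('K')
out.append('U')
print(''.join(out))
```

Execution trace: 'F' (try body) → 'Z' (try body, no exception) → 'U' (after the try/except). Output: FZU

Answer: FZU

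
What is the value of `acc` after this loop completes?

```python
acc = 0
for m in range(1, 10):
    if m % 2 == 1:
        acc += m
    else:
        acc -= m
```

Add odd, subtract even
`acc` takes the values: 0 → 1 → -1 → 2 → -2 → 3 → -3 → 4 → -4 → 5

Answer: 5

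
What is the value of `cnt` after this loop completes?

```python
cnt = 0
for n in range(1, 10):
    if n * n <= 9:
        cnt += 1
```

Count numbers where n² ≤ 9
`cnt` takes the values: 0 → 1 → 2 → 3

Answer: 3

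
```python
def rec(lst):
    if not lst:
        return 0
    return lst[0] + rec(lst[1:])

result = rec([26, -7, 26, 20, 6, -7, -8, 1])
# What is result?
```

26 + (-7) + 26 + 20 + 6 + (-7) + (-8) + 1 + 0 = 57

Answer: 57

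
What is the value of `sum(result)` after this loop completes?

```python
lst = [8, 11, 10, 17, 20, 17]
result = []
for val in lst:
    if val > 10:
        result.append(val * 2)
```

Sum of doubled values > 10
`result` takes the values: [] → [22] → [22, 34] → [22, 34, 40] → [22, 34, 40, 34]
So `sum(result)` = 130

Answer: 130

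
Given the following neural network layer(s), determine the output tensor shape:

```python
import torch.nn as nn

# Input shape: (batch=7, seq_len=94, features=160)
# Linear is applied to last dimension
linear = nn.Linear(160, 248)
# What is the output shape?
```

Input: (7, 94, 160) -> Output: (7, 94, 248)

Answer: (7, 94, 248)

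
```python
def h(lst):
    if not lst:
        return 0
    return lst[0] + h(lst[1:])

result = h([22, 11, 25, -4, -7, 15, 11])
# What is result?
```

22 + 11 + 25 + (-4) + (-7) + 15 + 11 + 0 = 73

Answer: 73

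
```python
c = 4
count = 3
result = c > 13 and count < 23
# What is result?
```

Trace:
`c = 4` → c = 4
`count = 3` → count = 3
`result = c > 13 and count < 23` → result = False
So result = False

Answer: False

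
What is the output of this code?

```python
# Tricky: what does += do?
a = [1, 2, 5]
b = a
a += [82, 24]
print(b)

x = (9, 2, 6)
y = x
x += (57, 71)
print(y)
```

Key concept: += behavior differs for mutable vs immutable.
Step by step:
`a = [1, 2, 5]` → a = [1, 2, 5]
`b = a` → b = [1, 2, 5] (same object as a)
`a += [82, 24]` → a = [1, 2, 5, 82, 24] (same object as b); b = [1, 2, 5, 82, 24] (same object as a)
`print(b)` → prints [1, 2, 5, 82, 24]
`x = (9, 2, 6)` → x = (9, 2, 6)
`y = x` → y = (9, 2, 6)
`x += (57, 71)` → x = (9, 2, 6, 57, 71)
`print(y)` → prints (9, 2, 6)

Answer:
[1, 2, 5, 82, 24]
(9, 2, 6)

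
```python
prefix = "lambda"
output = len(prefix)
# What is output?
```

Trace:
`prefix = "lambda"` → prefix = 'lambda'
`output = len(prefix)` → output = 6
So output = 6

Answer: 6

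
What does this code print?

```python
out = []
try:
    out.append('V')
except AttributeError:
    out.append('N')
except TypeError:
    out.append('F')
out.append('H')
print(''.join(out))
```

Execution trace: 'V' (try body, no exception) → 'H' (after the try/except). Output: VH

Answer: VH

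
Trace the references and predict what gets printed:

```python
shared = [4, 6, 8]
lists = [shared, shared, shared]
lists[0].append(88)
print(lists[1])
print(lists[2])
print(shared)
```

Key concept: list of same reference.
Step by step:
`shared = [4, 6, 8]` → shared = [4, 6, 8]
`lists = [shared, shared, shared]` → lists = [[4, 6, 8], [4, 6, 8], [4, 6, 8]]
`lists[0].append(88)` → shared = [4, 6, 8, 88]; lists = [[4, 6, 8, 88], [4, 6, 8, 88], [4, 6, 8, 88]]
`print(lists[1])` → prints [4, 6, 8, 88]
`print(lists[2])` → prints [4, 6, 8, 88]
`print(shared)` → prints [4, 6, 8, 88]

Answer:
[4, 6, 8, 88]
[4, 6, 8, 88]
[4, 6, 8, 88]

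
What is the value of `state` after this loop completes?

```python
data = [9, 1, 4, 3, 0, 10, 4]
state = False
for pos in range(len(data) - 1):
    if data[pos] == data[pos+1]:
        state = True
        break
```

Check consecutive duplicates in [9, 1, 4, 3, 0, 10, 4]
`state` takes the values: False

Answer: False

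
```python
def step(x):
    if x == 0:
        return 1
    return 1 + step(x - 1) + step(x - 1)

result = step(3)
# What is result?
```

step(x) = 1 + 2·step(x-1), step(0)=1. Closed form: (1+1)·2^3 - 1 = 15.

Answer: 15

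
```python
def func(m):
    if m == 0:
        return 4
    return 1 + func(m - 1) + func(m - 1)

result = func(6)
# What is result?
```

func(m) = 1 + 2·func(m-1), func(0)=4. Closed form: (4+1)·2^6 - 1 = 319.

Answer: 319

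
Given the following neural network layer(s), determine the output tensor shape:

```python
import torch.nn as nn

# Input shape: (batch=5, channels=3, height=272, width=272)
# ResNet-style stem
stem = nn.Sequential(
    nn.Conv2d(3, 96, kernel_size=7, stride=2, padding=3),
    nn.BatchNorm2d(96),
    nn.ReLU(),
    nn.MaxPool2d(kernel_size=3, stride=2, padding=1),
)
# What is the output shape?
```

Input: (5, 3, 272, 272) -> after Conv2d 7x7 stride=2: (5, 96, 136, 136) -> Output: (5, 96, 68, 68)

Answer: (5, 96, 68, 68)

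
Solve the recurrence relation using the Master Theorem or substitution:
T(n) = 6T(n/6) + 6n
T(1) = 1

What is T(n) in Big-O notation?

By Master Theorem: a=6, b=6, f(n)=6n. Since log_6(6) = 1 and f(n) = Θ(n^1), Case 2 applies. T(n) = O(n log n).

Answer: O(n log n)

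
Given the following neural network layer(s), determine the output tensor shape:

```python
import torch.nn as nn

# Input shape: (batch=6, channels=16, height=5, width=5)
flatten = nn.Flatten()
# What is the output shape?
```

Input: (6, 16, 5, 5) -> Output: (6, 400)

Answer: (6, 400)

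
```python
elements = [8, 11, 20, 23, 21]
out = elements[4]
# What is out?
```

Trace:
`elements = [8, 11, 20, 23, 21]` → elements = [8, 11, 20, 23, 21]
`out = elements[4]` → out = 21
So out = 21

Answer: 21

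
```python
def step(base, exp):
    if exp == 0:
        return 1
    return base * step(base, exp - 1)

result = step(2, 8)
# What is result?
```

step(2, 8) = 2 * 2 * 2 * 2 * 2 * 2 * 2 * 2 = 256

Answer: 256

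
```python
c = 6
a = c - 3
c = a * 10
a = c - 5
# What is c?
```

Trace:
`c = 6` → c = 6
`a = c - 3` → a = 3
`c = a * 10` → c = 30
`a = c - 5` → a = 25
So c = 30

Answer: 30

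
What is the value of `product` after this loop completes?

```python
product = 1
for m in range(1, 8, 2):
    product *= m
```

Product of 1, 3, 5, ... up to 7
`product` takes the values: 1 → 3 → 15 → 105

Answer: 105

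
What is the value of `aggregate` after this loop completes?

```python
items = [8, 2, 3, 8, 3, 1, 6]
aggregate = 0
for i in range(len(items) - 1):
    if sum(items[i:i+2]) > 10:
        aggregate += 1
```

Count windows with sum > 10
`aggregate` takes the values: 0 → 1 → 2

Answer: 2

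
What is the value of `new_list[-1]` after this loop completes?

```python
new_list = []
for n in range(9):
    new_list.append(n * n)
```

Last element of squares 0 to 8
`new_list` takes the values: [] → [0] → [0, 1] → [0, 1, 4] → [0, 1, 4, 9] → [0, 1, 4, 9, 16] → [0, 1, 4, 9, 16, 25] → [0, 1, 4, 9, 16, 25, 36] → [0, 1, 4, 9, 16, 25, 36, 49] → [0, 1, 4, 9, 16, 25, 36, 49, 64]
So `new_list[-1]` = 64

Answer: 64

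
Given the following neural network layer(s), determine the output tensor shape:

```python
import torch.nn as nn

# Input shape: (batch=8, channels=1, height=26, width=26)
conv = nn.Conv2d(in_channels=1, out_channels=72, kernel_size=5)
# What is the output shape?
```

Input: (8, 1, 26, 26) -> Output: (8, 72, 22, 22)

Answer: (8, 72, 22, 22)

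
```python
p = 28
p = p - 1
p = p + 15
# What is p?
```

Trace:
`p = 28` → p = 28
`p = p - 1` → p = 27
`p = p + 15` → p = 42
So p = 42

Answer: 42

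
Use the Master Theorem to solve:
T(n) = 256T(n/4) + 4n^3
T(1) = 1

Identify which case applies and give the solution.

a=256, b=4, f(n)=4n^3. log_4(256) = 4. Since c=3 < 4, Case 1 applies: T(n) = Θ(n^log_b(a)) = O(n^4).

Answer: O(n^4) - Case 1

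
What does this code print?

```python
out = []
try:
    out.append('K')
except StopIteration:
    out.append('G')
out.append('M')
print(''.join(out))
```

Execution trace: 'K' (try body, no exception) → 'M' (after the try/except). Output: KM

Answer: KM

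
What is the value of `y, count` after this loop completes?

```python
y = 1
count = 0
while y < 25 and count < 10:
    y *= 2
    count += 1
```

Double until >= 25 or 10 iterations
`y, count` takes the values: (1, 0) → (2, 0) → (2, 1) → (4, 1) → (4, 2) → (8, 2) → (8, 3) → (16, 3) → (16, 4) → (32, 4) → (32, 5)

Answer: 32, 5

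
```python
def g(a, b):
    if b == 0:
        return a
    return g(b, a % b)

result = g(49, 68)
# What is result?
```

g(49, 68) -> g(68, 49) -> g(49, 19) -> g(19, 11) -> g(11, 8) -> g(8, 3) -> g(3, 2) -> g(2, 1) -> g(1, 0) -> 1

Answer: 1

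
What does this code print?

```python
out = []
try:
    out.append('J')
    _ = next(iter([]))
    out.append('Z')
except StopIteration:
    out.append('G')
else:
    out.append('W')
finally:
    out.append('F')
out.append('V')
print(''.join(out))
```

Execution trace: 'J' (try body) → 'G' (except StopIteration) → 'F' (finally) → 'V' (after the try/except). Output: JGFV

Answer: JGFV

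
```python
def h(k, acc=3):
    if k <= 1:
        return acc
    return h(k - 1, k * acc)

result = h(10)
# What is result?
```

Accumulator trace (n, acc): (10, 3) -> (9, 30) -> (8, 270) -> (7, 2160) -> (6, 15120) -> (5, 90720) -> (4, 453600) -> (3, 1814400) -> (2, 5443200) -> (1, 10886400) -> return 10886400

Answer: 10886400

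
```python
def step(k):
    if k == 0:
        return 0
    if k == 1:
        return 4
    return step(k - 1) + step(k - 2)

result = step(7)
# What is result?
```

Build up from base cases: step(0)=0, step(1)=4, step(2)=4, step(3)=8, step(4)=12, step(5)=20, step(6)=32, ..., step(7)=52

Answer: 52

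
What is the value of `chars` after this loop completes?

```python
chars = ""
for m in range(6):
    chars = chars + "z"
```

Repeat 'z' 6 times
`chars` takes the values: "" → "z" → "zz" → "zzz" → "zzzz" → "zzzzz" → "zzzzzz"

Answer: "zzzzzz"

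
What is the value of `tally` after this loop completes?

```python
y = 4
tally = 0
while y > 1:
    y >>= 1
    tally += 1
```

Count right shifts until 1
`tally` takes the values: 0 → 1 → 2

Answer: 2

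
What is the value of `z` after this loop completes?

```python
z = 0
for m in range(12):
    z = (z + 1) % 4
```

Increment mod 4, 12 times = 0
`z` takes the values: 0 → 1 → 2 → 3 → 0 → 1 → 2 → 3 → 0 → 1 → 2 → 3 → 0

Answer: 0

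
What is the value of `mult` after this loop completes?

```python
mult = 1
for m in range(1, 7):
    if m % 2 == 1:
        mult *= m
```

Product of odd numbers 1 to 6
`mult` takes the values: 1 → 3 → 15

Answer: 15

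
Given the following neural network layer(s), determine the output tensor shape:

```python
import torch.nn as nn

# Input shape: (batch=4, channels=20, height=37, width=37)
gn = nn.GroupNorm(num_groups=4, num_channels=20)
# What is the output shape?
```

Input: (4, 20, 37, 37) -> Output: (4, 20, 37, 37)

Answer: (4, 20, 37, 37)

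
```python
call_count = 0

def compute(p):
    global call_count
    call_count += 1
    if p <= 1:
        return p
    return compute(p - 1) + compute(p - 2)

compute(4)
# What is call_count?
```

Calls(p) = 1 + Calls(p-1) + Calls(p-2); Calls(0)=Calls(1)=1. For p=4 this gives 9.

Answer: 9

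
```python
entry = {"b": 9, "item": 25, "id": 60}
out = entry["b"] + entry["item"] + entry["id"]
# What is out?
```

Trace:
`entry = {"b": 9, "item": 25, "id": 60}` → entry = {'b': 9, 'item': 25, 'id': 60}
`out = entry["b"] + entry["item"] + entry["id"]` → out = 94
So out = 94

Answer: 94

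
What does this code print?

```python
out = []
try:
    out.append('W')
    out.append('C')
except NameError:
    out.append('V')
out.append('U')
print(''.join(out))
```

Execution trace: 'W' (try body) → 'C' (try body, no exception) → 'U' (after the try/except). Output: WCU

Answer: WCU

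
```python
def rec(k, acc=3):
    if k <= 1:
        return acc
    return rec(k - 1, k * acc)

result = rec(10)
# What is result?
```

Accumulator trace (n, acc): (10, 3) -> (9, 30) -> (8, 270) -> (7, 2160) -> (6, 15120) -> (5, 90720) -> (4, 453600) -> (3, 1814400) -> (2, 5443200) -> (1, 10886400) -> return 10886400

Answer: 10886400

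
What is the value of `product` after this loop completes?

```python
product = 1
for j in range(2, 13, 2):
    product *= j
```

Product of even numbers 2 to 12
`product` takes the values: 1 → 2 → 8 → 48 → 384 → 3840 → 46080

Answer: 46080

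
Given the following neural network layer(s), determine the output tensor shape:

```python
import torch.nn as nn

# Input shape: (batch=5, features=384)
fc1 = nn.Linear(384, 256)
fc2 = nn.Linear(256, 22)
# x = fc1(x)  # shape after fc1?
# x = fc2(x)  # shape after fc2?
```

Input: (5, 384) -> after fc1: (5, 256) -> Output: (5, 22)

Answer: (5, 22)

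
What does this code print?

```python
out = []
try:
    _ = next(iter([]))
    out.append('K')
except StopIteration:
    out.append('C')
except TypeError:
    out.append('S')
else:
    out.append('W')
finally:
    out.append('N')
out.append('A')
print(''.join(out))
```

Execution trace: 'C' (except StopIteration) → 'N' (finally) → 'A' (after the try/except). Output: CNA

Answer: CNA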